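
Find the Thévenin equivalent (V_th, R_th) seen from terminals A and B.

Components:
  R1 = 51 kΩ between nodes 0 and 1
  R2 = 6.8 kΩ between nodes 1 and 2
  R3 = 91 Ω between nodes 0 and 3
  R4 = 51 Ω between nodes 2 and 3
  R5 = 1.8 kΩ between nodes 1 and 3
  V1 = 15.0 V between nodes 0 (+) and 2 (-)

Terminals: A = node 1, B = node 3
Step 1 — V_th is the open-circuit voltage V_A - V_B (nothing connected across the terminals).
Nodal analysis, taking node 2 as the 0 V reference.
Source V1 fixes V_0 = 15 V.
KCL at each unknown node (sum of currents leaving = 0; resistances in Ω):
  Node 1: (V_1 - 15)/51000 + (V_1 - 0)/6800 + (V_1 - V_3)/1800 = 0
  Node 3: (V_3 - 15)/91 + (V_3 - 0)/51 + (V_3 - V_1)/1800 = 0
Collecting terms (coefficients in siemens):
  0.0007222·V_1 - 0.0005556·V_3 = 0.0002941
  0.03115·V_3 - 0.0005556·V_1 = 0.1648
Determinant D = (0.0007222)(0.03115) - (-0.0005556)(-0.0005556) = 0.00002219
V_1 = [(0.0002941)(0.03115) - (-0.0005556)(0.1648)]/D = 4.54 V
V_3 = [(0.0007222)(0.1648) - (0.0002941)(-0.0005556)]/D = 5.372 V
V_th = V_1 - V_3 = 4.54 - 5.372 = -0.8325 V
Step 2 — R_th: zero the source — replace V1 by a short circuit (node 2 merges into node 0) — and find the resistance seen between A (node 1) and B (node 3).
Reduce the network between node 1 (A) and node 3 (B) by series/parallel combination:
  Rp1 = R1 ‖ R2 (parallel, both between nodes 0 and 1) = 1/(1/51000 + 1/6800) = 6000 Ω
  Rp2 = R3 ‖ R4 (parallel, both between nodes 0 and 3) = 1/(1/91 + 1/51) = 32.68 Ω
  Rs1 = Rp1 + Rp2 (series, joined only at node 0) = 6000 + 32.68 = 6033 Ω
  Rp3 = R5 ‖ Rs1 (parallel, both between nodes 1 and 3) = 1/(1/1800 + 1/6033) = 1386 Ω
R_th = 1.386 kΩ

Final answer: V_th = -0.8325 V, R_th = 1.386 kΩ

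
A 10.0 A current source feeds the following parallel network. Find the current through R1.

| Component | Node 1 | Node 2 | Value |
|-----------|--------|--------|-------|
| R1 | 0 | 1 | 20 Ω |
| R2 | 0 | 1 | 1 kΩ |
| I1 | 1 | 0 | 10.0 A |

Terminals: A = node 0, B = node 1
All resistors sit directly between nodes 0 and 1, so they are in parallel and share one voltage V; the full source current 10 A splits among them.
1/R_par = 1/20 + 1/1000 = 0.051 S  =>  R_par = 19.61 Ω
V = I × R_par = 10 × 19.61 = 196.1 V
I_R1 = V/R1 = 196.1/20 = 9.804 A

Final answer: 9.804 A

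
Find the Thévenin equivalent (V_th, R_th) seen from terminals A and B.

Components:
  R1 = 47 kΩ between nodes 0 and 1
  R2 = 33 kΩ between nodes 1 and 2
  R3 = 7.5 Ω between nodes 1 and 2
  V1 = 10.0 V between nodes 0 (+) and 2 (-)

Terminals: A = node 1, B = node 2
Step 1 — V_th is the open-circuit voltage V_A - V_B (nothing connected across the terminals).
Nodal analysis, taking node 2 as the 0 V reference.
Source V1 fixes V_0 = 10 V.
KCL at each unknown node (sum of currents leaving = 0; resistances in Ω):
  Node 1: (V_1 - 10)/47000 + (V_1 - 0)/33000 + (V_1 - 0)/7.5 = 0
Collecting terms: 0.1334 × V_1 = 0.0002128  =>  V_1 = 0.001595 V
V_th = V_1 - V_2 = 0.001595 - 0 = 0.001595 V
Step 2 — R_th: zero the source — replace V1 by a short circuit (node 2 merges into node 0) — and find the resistance seen between A (node 1) and B (node 0).
Reduce the network between node 1 (A) and node 0 (B) by series/parallel combination:
  Rp1 = R1 ‖ R2 ‖ R3 (parallel, all between nodes 0 and 1) = 1/(1/47000 + 1/33000 + 1/7.5) = 7.497 Ω
R_th = 7.497 Ω

Final answer: V_th = 0.001595 V, R_th = 7.497 Ω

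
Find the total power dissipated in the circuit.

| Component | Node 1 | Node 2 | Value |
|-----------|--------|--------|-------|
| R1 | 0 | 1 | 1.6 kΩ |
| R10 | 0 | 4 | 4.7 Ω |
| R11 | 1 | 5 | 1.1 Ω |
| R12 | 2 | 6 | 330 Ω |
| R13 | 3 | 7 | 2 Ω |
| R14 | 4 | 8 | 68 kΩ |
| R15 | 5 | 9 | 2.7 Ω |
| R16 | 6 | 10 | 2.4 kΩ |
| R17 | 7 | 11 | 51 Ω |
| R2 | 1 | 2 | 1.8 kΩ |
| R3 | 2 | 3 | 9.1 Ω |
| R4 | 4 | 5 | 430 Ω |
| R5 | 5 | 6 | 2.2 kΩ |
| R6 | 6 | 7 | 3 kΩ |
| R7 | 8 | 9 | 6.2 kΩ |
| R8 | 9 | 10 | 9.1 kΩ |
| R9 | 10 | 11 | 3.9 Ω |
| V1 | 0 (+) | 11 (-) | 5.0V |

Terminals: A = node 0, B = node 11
Nodal analysis, taking node 11 as the 0 V reference.
Source V1 fixes V_0 = 5 V.
KCL at each unknown node (sum of currents leaving = 0; resistances in Ω):
  Node 1: (V_1 - 5)/1600 + (V_1 - V_2)/1800 + (V_1 - V_5)/1.1 = 0
  Node 2: (V_2 - V_1)/1800 + (V_2 - V_3)/9.1 + (V_2 - V_6)/330 = 0
  Node 3: (V_3 - V_2)/9.1 + (V_3 - V_7)/2 = 0
  Node 4: (V_4 - V_5)/430 + (V_4 - 5)/4.7 + (V_4 - V_8)/68000 = 0
  Node 5: (V_5 - V_4)/430 + (V_5 - V_6)/2200 + (V_5 - V_1)/1.1 + (V_5 - V_9)/2.7 = 0
  Node 6: (V_6 - V_5)/2200 + (V_6 - V_7)/3000 + (V_6 - V_2)/330 + (V_6 - V_10)/2400 = 0
  Node 7: (V_7 - V_6)/3000 + (V_7 - V_3)/2 + (V_7 - 0)/51 = 0
  Node 8: (V_8 - V_9)/6200 + (V_8 - V_4)/68000 = 0
  Node 9: (V_9 - V_8)/6200 + (V_9 - V_10)/9100 + (V_9 - V_5)/2.7 = 0
  Node 10: (V_10 - V_9)/9100 + (V_10 - 0)/3.9 + (V_10 - V_6)/2400 = 0
Collecting terms (coefficients in siemens):
  0.9103·V_1 - 0.0005556·V_2 - 0.9091·V_5 = 0.003125
  0.1135·V_2 - 0.0005556·V_1 - 0.1099·V_3 - 0.00303·V_6 = 0
  0.6099·V_3 - 0.1099·V_2 - 0.5·V_7 = 0
  0.2151·V_4 - 0.002326·V_5 - 0.00001471·V_8 = 1.064
  1.282·V_5 - 0.9091·V_1 - 0.002326·V_4 - 0.0004545·V_6 - 0.3704·V_9 = 0
  0.004235·V_6 - 0.00303·V_2 - 0.0004545·V_5 - 0.0003333·V_7 - 0.0004167·V_10 = 0
  0.5199·V_7 - 0.5·V_3 - 0.0003333·V_6 = 0
  0.000176·V_8 - 0.00001471·V_4 - 0.0001613·V_9 = 0
  0.3706·V_9 - 0.3704·V_5 - 0.0001613·V_8 - 0.0001099·V_10 = 0
  0.2569·V_10 - 0.0004167·V_6 - 0.0001099·V_9 = 0
Solving these 10 simultaneous equations (Gaussian elimination) gives:
  V_1 = 3.708 V, V_2 = 0.1947 V, V_3 = 0.1672 V, V_4 = 4.986 V
  V_5 = 3.709 V, V_6 = 0.5504 V, V_7 = 0.1611 V, V_8 = 3.815 V
  V_9 = 3.708 V, V_10 = 0.002478 V
Power in each resistor, P = (ΔV)²/R:
  P_R1 = (5 - 3.708)²/1600 = 0.001044 W
  P_R2 = (3.708 - 0.1947)²/1800 = 0.006856 W
  P_R3 = (0.1947 - 0.1672)²/9.1 = 0.00008351 W
  P_R4 = (4.986 - 3.709)²/430 = 0.003792 W
  P_R5 = (3.709 - 0.5504)²/2200 = 0.004535 W
  P_R6 = (0.5504 - 0.1611)²/3000 = 0.00005051 W
  P_R7 = (3.815 - 3.708)²/6200 = 0.000001839 W
  P_R8 = (3.708 - 0.002478)²/9100 = 0.001509 W
  P_R9 = (0.002478 - 0)²/3.9 = 0.000001575 W
  P_R10 = (5 - 4.986)²/4.7 = 0.00004193 W
  P_R11 = (3.708 - 3.709)²/1.1 = 0.00000144 W
  P_R12 = (0.1947 - 0.5504)²/330 = 0.0003833 W
  P_R13 = (0.1672 - 0.1611)²/2 = 0.00001835 W
  P_R14 = (4.986 - 3.815)²/68000 = 0.00002017 W
  P_R15 = (3.709 - 3.708)²/2.7 = 0.0000004106 W
  P_R16 = (0.5504 - 0.002478)²/2400 = 0.0001251 W
  P_R17 = (0.1611 - 0)²/51 = 0.000509 W
P_total = P_R1 + P_R2 + P_R3 + P_R4 + P_R5 + P_R6 + P_R7 + P_R8 + P_R9 + P_R10 + P_R11 + P_R12 + P_R13 + P_R14 + P_R15 + P_R16 + P_R17 = 0.01897 W

Final answer: 0.01897 W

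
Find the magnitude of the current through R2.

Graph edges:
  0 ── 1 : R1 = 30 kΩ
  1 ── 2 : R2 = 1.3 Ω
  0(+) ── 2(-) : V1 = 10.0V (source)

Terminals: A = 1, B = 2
Nodal analysis, taking node 2 as the 0 V reference.
Source V1 fixes V_0 = 10 V.
KCL at each unknown node (sum of currents leaving = 0; resistances in Ω):
  Node 1: (V_1 - 10)/30000 + (V_1 - 0)/1.3 = 0
Collecting terms: 0.7693 × V_1 = 0.0003333  =>  V_1 = 0.0004333 V
I_R2 = (V_1 - V_2)/R2 = (0.0004333 - 0)/1.3 = 0.0003333 A
|I_R2| = 0.0003333 A

Final answer: |I_R2| = 0.0003333 A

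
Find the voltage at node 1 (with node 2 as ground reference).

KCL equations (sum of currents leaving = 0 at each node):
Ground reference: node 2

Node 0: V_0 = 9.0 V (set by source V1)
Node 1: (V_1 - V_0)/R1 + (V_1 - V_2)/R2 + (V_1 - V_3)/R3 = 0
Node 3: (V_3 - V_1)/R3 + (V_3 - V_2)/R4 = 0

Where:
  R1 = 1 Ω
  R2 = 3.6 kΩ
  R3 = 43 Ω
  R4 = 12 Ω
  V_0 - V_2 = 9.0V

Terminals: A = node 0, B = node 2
Nodal analysis, taking node 2 as the 0 V reference.
Source V1 fixes V_0 = 9 V.
KCL at each unknown node (sum of currents leaving = 0; resistances in Ω):
  Node 1: (V_1 - 9)/1 + (V_1 - 0)/3600 + (V_1 - V_3)/43 = 0
  Node 3: (V_3 - V_1)/43 + (V_3 - 0)/12 = 0
Collecting terms (coefficients in siemens):
  1.024·V_1 - 0.02326·V_3 = 9
  0.1066·V_3 - 0.02326·V_1 = 0
Determinant D = (1.024)(0.1066) - (-0.02326)(-0.02326) = 0.1086
V_1 = [(9)(0.1066) - (-0.02326)(0)]/D = 8.837 V
V_3 = [(1.024)(0) - (9)(-0.02326)]/D = 1.928 V
The requested potential is V_1 = 8.837 V.

Final answer: V_1 = 8.837 V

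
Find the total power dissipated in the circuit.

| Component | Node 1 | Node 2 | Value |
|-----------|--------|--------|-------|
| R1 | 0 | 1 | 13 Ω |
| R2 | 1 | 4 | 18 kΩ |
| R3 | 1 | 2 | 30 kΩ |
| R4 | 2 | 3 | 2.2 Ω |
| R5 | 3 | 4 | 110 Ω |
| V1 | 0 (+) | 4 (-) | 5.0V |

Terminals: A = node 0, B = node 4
Nodal analysis, taking node 4 as the 0 V reference.
Source V1 fixes V_0 = 5 V.
KCL at each unknown node (sum of currents leaving = 0; resistances in Ω):
  Node 1: (V_1 - 5)/13 + (V_1 - 0)/18000 + (V_1 - V_2)/30000 = 0
  Node 2: (V_2 - V_1)/30000 + (V_2 - V_3)/2.2 = 0
  Node 3: (V_3 - V_2)/2.2 + (V_3 - 0)/110 = 0
Collecting terms (coefficients in siemens):
  0.07701·V_1 - 0.00003333·V_2 = 0.3846
  0.4546·V_2 - 0.00003333·V_1 - 0.4545·V_3 = 0
  0.4636·V_3 - 0.4545·V_2 = 0
Solving these 3 simultaneous equations (Gaussian elimination) gives:
  V_1 = 4.994 V, V_2 = 0.01861 V, V_3 = 0.01824 V
Power in each resistor, P = (ΔV)²/R:
  P_R1 = (5 - 4.994)²/13 = 0.000002555 W
  P_R2 = (4.994 - 0)²/18000 = 0.001386 W
  P_R3 = (4.994 - 0.01861)²/30000 = 0.0008252 W
  P_R4 = (0.01861 - 0.01824)²/2.2 = 0.00000006052 W
  P_R5 = (0.01824 - 0)²/110 = 0.000003026 W
P_total = P_R1 + P_R2 + P_R3 + P_R4 + P_R5 = 0.002217 W

Final answer: 0.002217 W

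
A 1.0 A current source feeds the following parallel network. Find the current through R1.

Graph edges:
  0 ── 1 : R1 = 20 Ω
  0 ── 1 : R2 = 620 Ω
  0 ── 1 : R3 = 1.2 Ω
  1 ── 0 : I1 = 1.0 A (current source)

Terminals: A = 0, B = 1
All resistors sit directly between nodes 0 and 1, so they are in parallel and share one voltage V; the full source current 1 A splits among them.
1/R_par = 1/20 + 1/620 + 1/1.2 = 0.8849 S  =>  R_par = 1.13 Ω
V = I × R_par = 1 × 1.13 = 1.13 V
I_R1 = V/R1 = 1.13/20 = 0.0565 A

Final answer: 0.0565 A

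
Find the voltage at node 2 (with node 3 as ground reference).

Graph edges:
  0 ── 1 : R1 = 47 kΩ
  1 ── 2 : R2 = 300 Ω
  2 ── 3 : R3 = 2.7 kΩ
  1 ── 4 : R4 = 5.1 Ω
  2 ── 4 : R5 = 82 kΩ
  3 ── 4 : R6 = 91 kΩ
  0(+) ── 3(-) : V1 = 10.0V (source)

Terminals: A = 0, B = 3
Nodal analysis, taking node 3 as the 0 V reference.
Source V1 fixes V_0 = 10 V.
KCL at each unknown node (sum of currents leaving = 0; resistances in Ω):
  Node 1: (V_1 - 10)/47000 + (V_1 - V_2)/300 + (V_1 - V_4)/5.1 = 0
  Node 2: (V_2 - V_1)/300 + (V_2 - 0)/2700 + (V_2 - V_4)/82000 = 0
  Node 4: (V_4 - V_1)/5.1 + (V_4 - V_2)/82000 + (V_4 - 0)/91000 = 0
Collecting terms (coefficients in siemens):
  0.1994·V_1 - 0.003333·V_2 - 0.1961·V_4 = 0.0002128
  0.003716·V_2 - 0.003333·V_1 - 0.0000122·V_4 = 0
  0.1961·V_4 - 0.1961·V_1 - 0.0000122·V_2 = 0
Solving these 3 simultaneous equations (Gaussian elimination) gives:
  V_1 = 0.5818 V, V_2 = 0.5238 V, V_4 = 0.5817 V
The requested potential is V_2 = 0.5238 V.

Final answer: V_2 = 0.5238 V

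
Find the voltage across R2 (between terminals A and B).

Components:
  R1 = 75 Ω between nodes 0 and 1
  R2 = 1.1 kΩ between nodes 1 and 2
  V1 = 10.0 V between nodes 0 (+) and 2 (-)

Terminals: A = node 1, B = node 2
R1 and R2 are in series across V1 (node 0 → node 1 → node 2), and the output A–B is taken across R2, so this is a voltage divider.
Series current: I = V1/(R1 + R2) = 10/(75 + 1100) = 10/1175 = 0.008511 A
V_R2 = I × R2 = V1 × R2/(R1 + R2) = 10 × 1100/1175 = 9.362 V

Final answer: 9.362 V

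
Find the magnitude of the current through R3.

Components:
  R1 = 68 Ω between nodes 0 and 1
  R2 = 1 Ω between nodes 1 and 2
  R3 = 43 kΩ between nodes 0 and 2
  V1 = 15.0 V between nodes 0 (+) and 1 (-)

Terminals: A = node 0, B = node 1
Nodal analysis, taking node 1 as the 0 V reference.
Source V1 fixes V_0 = 15 V.
KCL at each unknown node (sum of currents leaving = 0; resistances in Ω):
  Node 2: (V_2 - 0)/1 + (V_2 - 15)/43000 = 0
Collecting terms: 1 × V_2 = 0.0003488  =>  V_2 = 0.0003488 V
I_R3 = (V_0 - V_2)/R3 = (15 - 0.0003488)/43000 = 0.0003488 A
|I_R3| = 0.0003488 A

Final answer: |I_R3| = 0.0003488 A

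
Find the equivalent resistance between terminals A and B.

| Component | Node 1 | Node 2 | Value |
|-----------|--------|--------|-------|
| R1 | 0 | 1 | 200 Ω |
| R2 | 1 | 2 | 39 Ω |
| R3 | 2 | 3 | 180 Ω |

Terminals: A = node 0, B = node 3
Reduce the network between node 0 (A) and node 3 (B) by series/parallel combination:
  Rs1 = R1 + R2 (series, joined only at node 1) = 200 + 39 = 239 Ω
  Rs2 = R3 + Rs1 (series, joined only at node 2) = 180 + 239 = 419 Ω
R_eq = 419 Ω

Final answer: 419 Ω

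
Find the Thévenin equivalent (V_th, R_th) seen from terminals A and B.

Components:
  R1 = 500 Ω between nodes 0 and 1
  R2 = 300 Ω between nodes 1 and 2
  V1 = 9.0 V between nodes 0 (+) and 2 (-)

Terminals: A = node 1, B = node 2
Step 1 — V_th is the open-circuit voltage V_A - V_B (nothing connected across the terminals).
Nodal analysis, taking node 2 as the 0 V reference.
Source V1 fixes V_0 = 9 V.
KCL at each unknown node (sum of currents leaving = 0; resistances in Ω):
  Node 1: (V_1 - 9)/500 + (V_1 - 0)/300 = 0
Collecting terms: 0.005333 × V_1 = 0.018  =>  V_1 = 3.375 V
V_th = V_1 - V_2 = 3.375 - 0 = 3.375 V
Step 2 — R_th: zero the source — replace V1 by a short circuit (node 2 merges into node 0) — and find the resistance seen between A (node 1) and B (node 0).
Reduce the network between node 1 (A) and node 0 (B) by series/parallel combination:
  Rp1 = R1 ‖ R2 (parallel, both between nodes 0 and 1) = 1/(1/500 + 1/300) = 187.5 Ω
R_th = 187.5 Ω

Final answer: V_th = 3.375 V, R_th = 187.5 Ω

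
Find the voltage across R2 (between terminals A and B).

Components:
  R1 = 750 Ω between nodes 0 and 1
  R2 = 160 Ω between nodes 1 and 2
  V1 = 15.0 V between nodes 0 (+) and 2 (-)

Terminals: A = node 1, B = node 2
R1 and R2 are in series across V1 (node 0 → node 1 → node 2), and the output A–B is taken across R2, so this is a voltage divider.
Series current: I = V1/(R1 + R2) = 15/(750 + 160) = 15/910 = 0.01648 A
V_R2 = I × R2 = V1 × R2/(R1 + R2) = 15 × 160/910 = 2.637 V

Final answer: 2.637 V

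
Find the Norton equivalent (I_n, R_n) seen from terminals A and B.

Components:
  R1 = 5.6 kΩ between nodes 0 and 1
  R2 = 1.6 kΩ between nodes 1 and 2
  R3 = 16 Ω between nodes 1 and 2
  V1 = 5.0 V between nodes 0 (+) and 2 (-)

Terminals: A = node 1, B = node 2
Find the Thévenin equivalent first; then I_n = V_th/R_th and R_n = R_th.
Step 1 — V_th is the open-circuit voltage V_A - V_B (nothing connected across the terminals).
Nodal analysis, taking node 2 as the 0 V reference.
Source V1 fixes V_0 = 5 V.
KCL at each unknown node (sum of currents leaving = 0; resistances in Ω):
  Node 1: (V_1 - 5)/5600 + (V_1 - 0)/1600 + (V_1 - 0)/16 = 0
Collecting terms: 0.0633 × V_1 = 0.0008929  =>  V_1 = 0.0141 V
V_th = V_1 - V_2 = 0.0141 - 0 = 0.0141 V
Step 2 — R_th: zero the source — replace V1 by a short circuit (node 2 merges into node 0) — and find the resistance seen between A (node 1) and B (node 0).
Reduce the network between node 1 (A) and node 0 (B) by series/parallel combination:
  Rp1 = R1 ‖ R2 ‖ R3 (parallel, all between nodes 0 and 1) = 1/(1/5600 + 1/1600 + 1/16) = 15.8 Ω
R_th = 15.8 Ω
I_n = V_th/R_th = 0.0141/15.8 = 0.0008929 A, and R_n = R_th = 15.8 Ω

Final answer: I_n = 0.0008929 A, R_n = 15.8 Ω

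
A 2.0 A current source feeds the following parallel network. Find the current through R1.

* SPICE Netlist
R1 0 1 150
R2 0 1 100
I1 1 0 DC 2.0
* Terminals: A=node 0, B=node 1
All resistors sit directly between nodes 0 and 1, so they are in parallel and share one voltage V; the full source current 2 A splits among them.
1/R_par = 1/150 + 1/100 = 0.01667 S  =>  R_par = 60 Ω
V = I × R_par = 2 × 60 = 120 V
I_R1 = V/R1 = 120/150 = 0.8 A

Final answer: 0.8 A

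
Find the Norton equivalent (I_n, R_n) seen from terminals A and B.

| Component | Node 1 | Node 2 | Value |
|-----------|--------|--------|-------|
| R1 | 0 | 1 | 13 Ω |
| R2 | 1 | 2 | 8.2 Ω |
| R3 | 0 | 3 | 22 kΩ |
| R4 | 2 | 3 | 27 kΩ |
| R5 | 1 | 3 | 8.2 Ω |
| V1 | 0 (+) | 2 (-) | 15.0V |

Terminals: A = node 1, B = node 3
Find the Thévenin equivalent first; then I_n = V_th/R_th and R_n = R_th.
Step 1 — V_th is the open-circuit voltage V_A - V_B (nothing connected across the terminals).
Nodal analysis, taking node 2 as the 0 V reference.
Source V1 fixes V_0 = 15 V.
KCL at each unknown node (sum of currents leaving = 0; resistances in Ω):
  Node 1: (V_1 - 15)/13 + (V_1 - 0)/8.2 + (V_1 - V_3)/8.2 = 0
  Node 3: (V_3 - 15)/22000 + (V_3 - 0)/27000 + (V_3 - V_1)/8.2 = 0
Collecting terms (coefficients in siemens):
  0.3208·V_1 - 0.122·V_3 = 1.154
  0.122·V_3 - 0.122·V_1 = 0.0006818
Determinant D = (0.3208)(0.122) - (-0.122)(-0.122) = 0.02428
V_1 = [(1.154)(0.122) - (-0.122)(0.0006818)]/D = 5.803 V
V_3 = [(0.3208)(0.0006818) - (1.154)(-0.122)]/D = 5.805 V
V_th = V_1 - V_3 = 5.803 - 5.805 = -0.001665 V
Step 2 — R_th: zero the source — replace V1 by a short circuit (node 2 merges into node 0) — and find the resistance seen between A (node 1) and B (node 3).
Reduce the network between node 1 (A) and node 3 (B) by series/parallel combination:
  Rp1 = R1 ‖ R2 (parallel, both between nodes 0 and 1) = 1/(1/13 + 1/8.2) = 5.028 Ω
  Rp2 = R3 ‖ R4 (parallel, both between nodes 0 and 3) = 1/(1/22000 + 1/27000) = 12120 Ω
  Rs1 = Rp1 + Rp2 (series, joined only at node 0) = 5.028 + 12120 = 12130 Ω
  Rp3 = R5 ‖ Rs1 (parallel, both between nodes 1 and 3) = 1/(1/8.2 + 1/12130) = 8.194 Ω
R_th = 8.194 Ω
I_n = V_th/R_th = -0.001665/8.194 = -0.0002031 A, and R_n = R_th = 8.194 Ω

Final answer: I_n = -0.0002031 A, R_n = 8.194 Ω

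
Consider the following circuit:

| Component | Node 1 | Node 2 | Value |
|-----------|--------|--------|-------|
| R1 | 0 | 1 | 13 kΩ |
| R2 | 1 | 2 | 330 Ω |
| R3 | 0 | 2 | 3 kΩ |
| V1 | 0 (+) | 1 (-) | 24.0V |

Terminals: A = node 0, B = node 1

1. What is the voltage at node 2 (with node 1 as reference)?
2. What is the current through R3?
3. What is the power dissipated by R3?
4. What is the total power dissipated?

Nodal analysis, taking node 1 as the 0 V reference.
Source V1 fixes V_0 = 24 V.
KCL at each unknown node (sum of currents leaving = 0; resistances in Ω):
  Node 2: (V_2 - 0)/330 + (V_2 - 24)/3000 = 0
Collecting terms: 0.003364 × V_2 = 0.008  =>  V_2 = 2.378 V
Part 1:
  Read off the nodal solution: V_2 = 2.378 V
Part 2:
  I_R3 = (V_0 - V_2)/R3 = (24 - 2.378)/3000 = 0.007207 A
  Magnitude: I_R3 = 0.007207 A
Part 3:
  I_R3 = (V_0 - V_2)/R3 = (24 - 2.378)/3000 = 0.007207 A
  P_R3 = I_R3² × R3 = (0.007207)² × 3000 = 0.1558 W
Part 4:
  Power in each resistor, P = (ΔV)²/R:
    P_R1 = (24 - 0)²/13000 = 0.04431 W
    P_R2 = (0 - 2.378)²/330 = 0.01714 W
    P_R3 = (24 - 2.378)²/3000 = 0.1558 W
  P_total = P_R1 + P_R2 + P_R3 = 0.2173 W

Final answers:
1. V_2 = 2.378 V
2. I_R3 = 0.007207 A
3. P_R3 = 0.1558 W
4. P_total = 0.2173 W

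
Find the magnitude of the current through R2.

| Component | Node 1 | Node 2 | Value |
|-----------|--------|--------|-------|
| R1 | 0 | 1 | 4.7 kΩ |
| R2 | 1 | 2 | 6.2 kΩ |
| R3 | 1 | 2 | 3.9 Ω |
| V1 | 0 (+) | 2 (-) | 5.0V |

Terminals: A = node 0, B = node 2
Nodal analysis, taking node 2 as the 0 V reference.
Source V1 fixes V_0 = 5 V.
KCL at each unknown node (sum of currents leaving = 0; resistances in Ω):
  Node 1: (V_1 - 5)/4700 + (V_1 - 0)/6200 + (V_1 - 0)/3.9 = 0
Collecting terms: 0.2568 × V_1 = 0.001064  =>  V_1 = 0.004143 V
I_R2 = (V_1 - V_2)/R2 = (0.004143 - 0)/6200 = 0.0000006682 A
|I_R2| = 0.0000006682 A

Final answer: |I_R2| = 6.682e-07 A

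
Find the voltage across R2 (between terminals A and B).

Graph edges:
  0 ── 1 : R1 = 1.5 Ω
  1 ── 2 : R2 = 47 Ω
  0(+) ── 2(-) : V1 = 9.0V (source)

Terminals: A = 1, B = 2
R1 and R2 are in series across V1 (node 0 → node 1 → node 2), and the output A–B is taken across R2, so this is a voltage divider.
Series current: I = V1/(R1 + R2) = 9/(1.5 + 47) = 9/48.5 = 0.1856 A
V_R2 = I × R2 = V1 × R2/(R1 + R2) = 9 × 47/48.5 = 8.722 V

Final answer: 8.722 V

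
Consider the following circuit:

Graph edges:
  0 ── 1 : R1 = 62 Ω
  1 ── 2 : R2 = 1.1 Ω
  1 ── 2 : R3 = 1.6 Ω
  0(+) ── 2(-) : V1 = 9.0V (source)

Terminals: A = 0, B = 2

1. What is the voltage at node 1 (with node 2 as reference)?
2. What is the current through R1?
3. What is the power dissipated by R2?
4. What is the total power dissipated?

Nodal analysis, taking node 2 as the 0 V reference.
Source V1 fixes V_0 = 9 V.
KCL at each unknown node (sum of currents leaving = 0; resistances in Ω):
  Node 1: (V_1 - 9)/62 + (V_1 - 0)/1.1 + (V_1 - 0)/1.6 = 0
Collecting terms: 1.55 × V_1 = 0.1452  =>  V_1 = 0.09364 V
Part 1:
  Read off the nodal solution: V_1 = 0.09364 V
Part 2:
  I_R1 = (V_0 - V_1)/R1 = (9 - 0.09364)/62 = 0.1437 A
  Magnitude: I_R1 = 0.1437 A
Part 3:
  I_R2 = (V_1 - V_2)/R2 = (0.09364 - 0)/1.1 = 0.08513 A
  P_R2 = I_R2² × R2 = (0.08513)² × 1.1 = 0.007971 W
Part 4:
  Power in each resistor, P = (ΔV)²/R:
    P_R1 = (9 - 0.09364)²/62 = 1.279 W
    P_R2 = (0.09364 - 0)²/1.1 = 0.007971 W
    P_R3 = (0.09364 - 0)²/1.6 = 0.00548 W
  P_total = P_R1 + P_R2 + P_R3 = 1.293 W

Final answers:
1. V_1 = 0.09364 V
2. I_R1 = 0.1437 A
3. P_R2 = 0.007971 W
4. P_total = 1.293 W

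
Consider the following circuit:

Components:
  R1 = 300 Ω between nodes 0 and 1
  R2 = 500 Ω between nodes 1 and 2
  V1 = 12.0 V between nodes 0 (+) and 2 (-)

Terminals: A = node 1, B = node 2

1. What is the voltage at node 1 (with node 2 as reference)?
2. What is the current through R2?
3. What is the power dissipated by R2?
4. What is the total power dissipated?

Nodal analysis, taking node 2 as the 0 V reference.
Source V1 fixes V_0 = 12 V.
KCL at each unknown node (sum of currents leaving = 0; resistances in Ω):
  Node 1: (V_1 - 12)/300 + (V_1 - 0)/500 = 0
Collecting terms: 0.005333 × V_1 = 0.04  =>  V_1 = 7.5 V
Part 1:
  Read off the nodal solution: V_1 = 7.5 V
Part 2:
  I_R2 = (V_1 - V_2)/R2 = (7.5 - 0)/500 = 0.015 A
  Magnitude: I_R2 = 0.015 A
Part 3:
  I_R2 = (V_1 - V_2)/R2 = (7.5 - 0)/500 = 0.015 A
  P_R2 = I_R2² × R2 = (0.015)² × 500 = 0.1125 W
Part 4:
  Power in each resistor, P = (ΔV)²/R:
    P_R1 = (12 - 7.5)²/300 = 0.0675 W
    P_R2 = (7.5 - 0)²/500 = 0.1125 W
  P_total = P_R1 + P_R2 = 0.18 W

Final answers:
1. V_1 = 7.5 V
2. I_R2 = 0.015 A
3. P_R2 = 0.1125 W
4. P_total = 0.18 W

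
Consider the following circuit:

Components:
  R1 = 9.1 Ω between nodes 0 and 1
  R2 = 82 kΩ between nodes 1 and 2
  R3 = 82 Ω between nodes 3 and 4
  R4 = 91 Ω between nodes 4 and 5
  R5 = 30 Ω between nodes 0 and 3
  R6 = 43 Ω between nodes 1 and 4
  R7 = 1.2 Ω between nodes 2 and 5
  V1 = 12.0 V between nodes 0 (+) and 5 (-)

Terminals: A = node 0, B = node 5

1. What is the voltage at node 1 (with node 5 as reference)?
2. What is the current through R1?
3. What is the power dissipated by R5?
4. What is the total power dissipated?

Nodal analysis, taking node 5 as the 0 V reference.
Source V1 fixes V_0 = 12 V.
KCL at each unknown node (sum of currents leaving = 0; resistances in Ω):
  Node 1: (V_1 - 12)/9.1 + (V_1 - V_2)/82000 + (V_1 - V_4)/43 = 0
  Node 2: (V_2 - V_1)/82000 + (V_2 - 0)/1.2 = 0
  Node 3: (V_3 - V_4)/82 + (V_3 - 12)/30 = 0
  Node 4: (V_4 - V_3)/82 + (V_4 - 0)/91 + (V_4 - V_1)/43 = 0
Collecting terms (coefficients in siemens):
  0.1332·V_1 - 0.0000122·V_2 - 0.02326·V_4 = 1.319
  0.8333·V_2 - 0.0000122·V_1 = 0
  0.04553·V_3 - 0.0122·V_4 = 0.4
  0.04644·V_4 - 0.02326·V_1 - 0.0122·V_3 = 0
Solving these 4 simultaneous equations (Gaussian elimination) gives:
  V_1 = 11.41 V, V_2 = 0.000167 V, V_3 = 11.1 V, V_4 = 8.628 V
Part 1:
  Read off the nodal solution: V_1 = 11.41 V
Part 2:
  I_R1 = (V_0 - V_1)/R1 = (12 - 11.41)/9.1 = 0.06484 A
  Magnitude: I_R1 = 0.06484 A
Part 3:
  I_R5 = (V_0 - V_3)/R5 = (12 - 11.1)/30 = 0.03011 A
  P_R5 = I_R5² × R5 = (0.03011)² × 30 = 0.0272 W
Part 4:
  Power in each resistor, P = (ΔV)²/R:
    P_R1 = (12 - 11.41)²/9.1 = 0.03826 W
    P_R2 = (11.41 - 0.000167)²/82000 = 0.001588 W
    P_R3 = (11.1 - 8.628)²/82 = 0.07434 W
    P_R4 = (8.628 - 0)²/91 = 0.818 W
    P_R5 = (12 - 11.1)²/30 = 0.0272 W
    P_R6 = (11.41 - 8.628)²/43 = 0.18 W
    P_R7 = (0.000167 - 0)²/1.2 = 0.00000002323 W
  P_total = P_R1 + P_R2 + P_R3 + P_R4 + P_R5 + P_R6 + P_R7 = 1.139 W

Final answers:
1. V_1 = 11.41 V
2. I_R1 = 0.06484 A
3. P_R5 = 0.0272 W
4. P_total = 1.139 W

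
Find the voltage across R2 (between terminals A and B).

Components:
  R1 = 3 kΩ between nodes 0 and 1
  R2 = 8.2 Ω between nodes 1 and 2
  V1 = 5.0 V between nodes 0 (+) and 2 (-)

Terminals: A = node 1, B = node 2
R1 and R2 are in series across V1 (node 0 → node 1 → node 2), and the output A–B is taken across R2, so this is a voltage divider.
Series current: I = V1/(R1 + R2) = 5/(3000 + 8.2) = 5/3008 = 0.001662 A
V_R2 = I × R2 = V1 × R2/(R1 + R2) = 5 × 8.2/3008 = 0.01363 V

Final answer: 0.01363 V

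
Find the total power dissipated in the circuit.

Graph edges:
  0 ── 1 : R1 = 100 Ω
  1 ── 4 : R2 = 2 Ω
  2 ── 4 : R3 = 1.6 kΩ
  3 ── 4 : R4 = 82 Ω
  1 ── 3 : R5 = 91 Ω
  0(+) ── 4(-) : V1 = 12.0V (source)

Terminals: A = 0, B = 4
Nodal analysis, taking node 4 as the 0 V reference.
Source V1 fixes V_0 = 12 V.
KCL at each unknown node (sum of currents leaving = 0; resistances in Ω):
  Node 1: (V_1 - 12)/100 + (V_1 - 0)/2 + (V_1 - V_3)/91 = 0
  Node 2: (V_2 - 0)/1600 = 0
  Node 3: (V_3 - 0)/82 + (V_3 - V_1)/91 = 0
Collecting terms (coefficients in siemens):
  0.521·V_1 - 0.01099·V_3 = 0.12
  0.000625·V_2 = 0
  0.02318·V_3 - 0.01099·V_1 = 0
Solving these 3 simultaneous equations (Gaussian elimination) gives:
  V_1 = 0.2327 V, V_2 = 0 V, V_3 = 0.1103 V
Power in each resistor, P = (ΔV)²/R:
  P_R1 = (12 - 0.2327)²/100 = 1.385 W
  P_R2 = (0.2327 - 0)²/2 = 0.02706 W
  P_R3 = (0 - 0)²/1600 = 0 W
  P_R4 = (0.1103 - 0)²/82 = 0.0001483 W
  P_R5 = (0.2327 - 0.1103)²/91 = 0.0001646 W
P_total = P_R1 + P_R2 + P_R3 + P_R4 + P_R5 = 1.412 W

Final answer: 1.412 W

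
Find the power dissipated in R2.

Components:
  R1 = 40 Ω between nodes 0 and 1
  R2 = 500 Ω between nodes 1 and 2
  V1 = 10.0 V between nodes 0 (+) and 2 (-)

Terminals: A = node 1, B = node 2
Nodal analysis, taking node 2 as the 0 V reference.
Source V1 fixes V_0 = 10 V.
KCL at each unknown node (sum of currents leaving = 0; resistances in Ω):
  Node 1: (V_1 - 10)/40 + (V_1 - 0)/500 = 0
Collecting terms: 0.027 × V_1 = 0.25  =>  V_1 = 9.259 V
I_R2 = (V_1 - V_2)/R2 = (9.259 - 0)/500 = 0.01852 A
P_R2 = I_R2² × R2 = (0.01852)² × 500 = 0.1715 W

Final answer: 0.1715 W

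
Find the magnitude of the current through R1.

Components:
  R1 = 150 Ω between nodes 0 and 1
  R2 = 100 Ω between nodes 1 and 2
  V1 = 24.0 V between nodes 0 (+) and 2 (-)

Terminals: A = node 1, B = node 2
Nodal analysis, taking node 2 as the 0 V reference.
Source V1 fixes V_0 = 24 V.
KCL at each unknown node (sum of currents leaving = 0; resistances in Ω):
  Node 1: (V_1 - 24)/150 + (V_1 - 0)/100 = 0
Collecting terms: 0.01667 × V_1 = 0.16  =>  V_1 = 9.6 V
I_R1 = (V_0 - V_1)/R1 = (24 - 9.6)/150 = 0.096 A
|I_R1| = 0.096 A

Final answer: |I_R1| = 0.096 A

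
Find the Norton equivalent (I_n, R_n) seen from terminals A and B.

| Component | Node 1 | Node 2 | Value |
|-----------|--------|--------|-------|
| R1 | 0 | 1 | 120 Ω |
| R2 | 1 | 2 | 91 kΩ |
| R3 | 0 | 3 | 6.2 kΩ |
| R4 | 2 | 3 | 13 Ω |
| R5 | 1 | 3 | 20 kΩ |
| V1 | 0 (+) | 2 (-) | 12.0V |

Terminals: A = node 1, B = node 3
Find the Thévenin equivalent first; then I_n = V_th/R_th and R_n = R_th.
Step 1 — V_th is the open-circuit voltage V_A - V_B (nothing connected across the terminals).
Nodal analysis, taking node 2 as the 0 V reference.
Source V1 fixes V_0 = 12 V.
KCL at each unknown node (sum of currents leaving = 0; resistances in Ω):
  Node 1: (V_1 - 12)/120 + (V_1 - 0)/91000 + (V_1 - V_3)/20000 = 0
  Node 3: (V_3 - 12)/6200 + (V_3 - 0)/13 + (V_3 - V_1)/20000 = 0
Collecting terms (coefficients in siemens):
  0.008394·V_1 - 0.00005·V_3 = 0.1
  0.07713·V_3 - 0.00005·V_1 = 0.001935
Determinant D = (0.008394)(0.07713) - (-0.00005)(-0.00005) = 0.0006475
V_1 = [(0.1)(0.07713) - (-0.00005)(0.001935)]/D = 11.91 V
V_3 = [(0.008394)(0.001935) - (0.1)(-0.00005)]/D = 0.03281 V
V_th = V_1 - V_3 = 11.91 - 0.03281 = 11.88 V
Step 2 — R_th: zero the source — replace V1 by a short circuit (node 2 merges into node 0) — and find the resistance seen between A (node 1) and B (node 3).
Reduce the network between node 1 (A) and node 3 (B) by series/parallel combination:
  Rp1 = R1 ‖ R2 (parallel, both between nodes 0 and 1) = 1/(1/120 + 1/91000) = 119.8 Ω
  Rp2 = R3 ‖ R4 (parallel, both between nodes 0 and 3) = 1/(1/6200 + 1/13) = 12.97 Ω
  Rs1 = Rp1 + Rp2 (series, joined only at node 0) = 119.8 + 12.97 = 132.8 Ω
  Rp3 = R5 ‖ Rs1 (parallel, both between nodes 1 and 3) = 1/(1/20000 + 1/132.8) = 131.9 Ω
R_th = 131.9 Ω
I_n = V_th/R_th = 11.88/131.9 = 0.09004 A, and R_n = R_th = 131.9 Ω

Final answer: I_n = 0.09004 A, R_n = 131.9 Ω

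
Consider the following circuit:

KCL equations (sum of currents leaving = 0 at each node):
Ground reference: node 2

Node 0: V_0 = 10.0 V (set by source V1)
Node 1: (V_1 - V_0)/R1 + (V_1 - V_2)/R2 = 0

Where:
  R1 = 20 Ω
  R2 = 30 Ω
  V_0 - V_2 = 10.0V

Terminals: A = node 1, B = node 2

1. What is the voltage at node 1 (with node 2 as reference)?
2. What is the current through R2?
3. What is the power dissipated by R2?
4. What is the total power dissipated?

Nodal analysis, taking node 2 as the 0 V reference.
Source V1 fixes V_0 = 10 V.
KCL at each unknown node (sum of currents leaving = 0; resistances in Ω):
  Node 1: (V_1 - 10)/20 + (V_1 - 0)/30 = 0
Collecting terms: 0.08333 × V_1 = 0.5  =>  V_1 = 6 V
Part 1:
  Read off the nodal solution: V_1 = 6 V
Part 2:
  I_R2 = (V_1 - V_2)/R2 = (6 - 0)/30 = 0.2 A
  Magnitude: I_R2 = 0.2 A
Part 3:
  I_R2 = (V_1 - V_2)/R2 = (6 - 0)/30 = 0.2 A
  P_R2 = I_R2² × R2 = (0.2)² × 30 = 1.2 W
Part 4:
  Power in each resistor, P = (ΔV)²/R:
    P_R1 = (10 - 6)²/20 = 0.8 W
    P_R2 = (6 - 0)²/30 = 1.2 W
  P_total = P_R1 + P_R2 = 2 W

Final answers:
1. V_1 = 6 V
2. I_R2 = 0.2 A
3. P_R2 = 1.2 W
4. P_total = 2 W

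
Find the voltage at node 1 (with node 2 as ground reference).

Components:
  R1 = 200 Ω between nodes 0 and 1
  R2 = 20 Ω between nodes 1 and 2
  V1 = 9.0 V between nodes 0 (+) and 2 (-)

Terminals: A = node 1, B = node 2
Nodal analysis, taking node 2 as the 0 V reference.
Source V1 fixes V_0 = 9 V.
KCL at each unknown node (sum of currents leaving = 0; resistances in Ω):
  Node 1: (V_1 - 9)/200 + (V_1 - 0)/20 = 0
Collecting terms: 0.055 × V_1 = 0.045  =>  V_1 = 0.8182 V
The requested potential is V_1 = 0.8182 V.

Final answer: V_1 = 0.8182 V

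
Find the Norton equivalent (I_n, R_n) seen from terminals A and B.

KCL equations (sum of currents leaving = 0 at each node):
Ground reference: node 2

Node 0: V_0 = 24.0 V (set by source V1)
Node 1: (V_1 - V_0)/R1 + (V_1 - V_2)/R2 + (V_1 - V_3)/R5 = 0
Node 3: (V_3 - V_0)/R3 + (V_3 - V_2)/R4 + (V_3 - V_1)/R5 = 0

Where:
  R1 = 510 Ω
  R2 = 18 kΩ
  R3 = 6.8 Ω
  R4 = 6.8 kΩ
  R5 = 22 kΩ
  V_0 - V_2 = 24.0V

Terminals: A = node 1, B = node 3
Find the Thévenin equivalent first; then I_n = V_th/R_th and R_n = R_th.
Step 1 — V_th is the open-circuit voltage V_A - V_B (nothing connected across the terminals).
Nodal analysis, taking node 2 as the 0 V reference.
Source V1 fixes V_0 = 24 V.
KCL at each unknown node (sum of currents leaving = 0; resistances in Ω):
  Node 1: (V_1 - 24)/510 + (V_1 - 0)/18000 + (V_1 - V_3)/22000 = 0
  Node 3: (V_3 - 24)/6.8 + (V_3 - 0)/6800 + (V_3 - V_1)/22000 = 0
Collecting terms (coefficients in siemens):
  0.002062·V_1 - 0.00004545·V_3 = 0.04706
  0.1473·V_3 - 0.00004545·V_1 = 3.529
Determinant D = (0.002062)(0.1473) - (-0.00004545)(-0.00004545) = 0.0003036
V_1 = [(0.04706)(0.1473) - (-0.00004545)(3.529)]/D = 23.35 V
V_3 = [(0.002062)(3.529) - (0.04706)(-0.00004545)]/D = 23.98 V
V_th = V_1 - V_3 = 23.35 - 23.98 = -0.6231 V
Step 2 — R_th: zero the source — replace V1 by a short circuit (node 2 merges into node 0) — and find the resistance seen between A (node 1) and B (node 3).
Reduce the network between node 1 (A) and node 3 (B) by series/parallel combination:
  Rp1 = R1 ‖ R2 (parallel, both between nodes 0 and 1) = 1/(1/510 + 1/18000) = 495.9 Ω
  Rp2 = R3 ‖ R4 (parallel, both between nodes 0 and 3) = 1/(1/6.8 + 1/6800) = 6.793 Ω
  Rs1 = Rp1 + Rp2 (series, joined only at node 0) = 495.9 + 6.793 = 502.7 Ω
  Rp3 = R5 ‖ Rs1 (parallel, both between nodes 1 and 3) = 1/(1/22000 + 1/502.7) = 491.5 Ω
R_th = 491.5 Ω
I_n = V_th/R_th = -0.6231/491.5 = -0.001268 A, and R_n = R_th = 491.5 Ω

Final answer: I_n = -0.001268 A, R_n = 491.5 Ω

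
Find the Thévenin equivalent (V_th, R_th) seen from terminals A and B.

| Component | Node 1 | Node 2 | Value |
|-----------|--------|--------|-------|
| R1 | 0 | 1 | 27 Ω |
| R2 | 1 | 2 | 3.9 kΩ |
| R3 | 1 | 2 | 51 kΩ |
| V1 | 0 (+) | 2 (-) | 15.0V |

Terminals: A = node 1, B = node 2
Step 1 — V_th is the open-circuit voltage V_A - V_B (nothing connected across the terminals).
Nodal analysis, taking node 2 as the 0 V reference.
Source V1 fixes V_0 = 15 V.
KCL at each unknown node (sum of currents leaving = 0; resistances in Ω):
  Node 1: (V_1 - 15)/27 + (V_1 - 0)/3900 + (V_1 - 0)/51000 = 0
Collecting terms: 0.03731 × V_1 = 0.5556  =>  V_1 = 14.89 V
V_th = V_1 - V_2 = 14.89 - 0 = 14.89 V
Step 2 — R_th: zero the source — replace V1 by a short circuit (node 2 merges into node 0) — and find the resistance seen between A (node 1) and B (node 0).
Reduce the network between node 1 (A) and node 0 (B) by series/parallel combination:
  Rp1 = R1 ‖ R2 ‖ R3 (parallel, all between nodes 0 and 1) = 1/(1/27 + 1/3900 + 1/51000) = 26.8 Ω
R_th = 26.8 Ω

Final answer: V_th = 14.89 V, R_th = 26.8 Ω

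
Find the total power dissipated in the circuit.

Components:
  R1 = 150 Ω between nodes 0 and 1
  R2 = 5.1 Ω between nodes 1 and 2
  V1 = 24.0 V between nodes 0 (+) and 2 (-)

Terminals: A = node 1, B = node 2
Nodal analysis, taking node 2 as the 0 V reference.
Source V1 fixes V_0 = 24 V.
KCL at each unknown node (sum of currents leaving = 0; resistances in Ω):
  Node 1: (V_1 - 24)/150 + (V_1 - 0)/5.1 = 0
Collecting terms: 0.2027 × V_1 = 0.16  =>  V_1 = 0.7892 V
Power in each resistor, P = (ΔV)²/R:
  P_R1 = (24 - 0.7892)²/150 = 3.592 W
  P_R2 = (0.7892 - 0)²/5.1 = 0.1221 W
P_total = P_R1 + P_R2 = 3.714 W

Final answer: 3.714 W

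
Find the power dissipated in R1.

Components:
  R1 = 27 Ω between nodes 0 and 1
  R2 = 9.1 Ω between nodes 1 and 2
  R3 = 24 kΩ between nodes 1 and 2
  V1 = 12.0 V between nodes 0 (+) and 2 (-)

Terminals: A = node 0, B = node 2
Nodal analysis, taking node 2 as the 0 V reference.
Source V1 fixes V_0 = 12 V.
KCL at each unknown node (sum of currents leaving = 0; resistances in Ω):
  Node 1: (V_1 - 12)/27 + (V_1 - 0)/9.1 + (V_1 - 0)/24000 = 0
Collecting terms: 0.147 × V_1 = 0.4444  =>  V_1 = 3.024 V
I_R1 = (V_0 - V_1)/R1 = (12 - 3.024)/27 = 0.3324 A
P_R1 = I_R1² × R1 = (0.3324)² × 27 = 2.984 W

Final answer: 2.984 W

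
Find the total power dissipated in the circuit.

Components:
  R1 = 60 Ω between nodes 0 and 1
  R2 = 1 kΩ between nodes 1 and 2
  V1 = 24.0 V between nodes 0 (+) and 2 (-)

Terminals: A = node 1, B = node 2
Nodal analysis, taking node 2 as the 0 V reference.
Source V1 fixes V_0 = 24 V.
KCL at each unknown node (sum of currents leaving = 0; resistances in Ω):
  Node 1: (V_1 - 24)/60 + (V_1 - 0)/1000 = 0
Collecting terms: 0.01767 × V_1 = 0.4  =>  V_1 = 22.64 V
Power in each resistor, P = (ΔV)²/R:
  P_R1 = (24 - 22.64)²/60 = 0.03076 W
  P_R2 = (22.64 - 0)²/1000 = 0.5126 W
P_total = P_R1 + P_R2 = 0.5434 W

Final answer: 0.5434 W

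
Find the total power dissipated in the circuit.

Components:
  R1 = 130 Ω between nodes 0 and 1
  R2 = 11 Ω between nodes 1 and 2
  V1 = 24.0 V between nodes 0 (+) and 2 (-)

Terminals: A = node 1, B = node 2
Nodal analysis, taking node 2 as the 0 V reference.
Source V1 fixes V_0 = 24 V.
KCL at each unknown node (sum of currents leaving = 0; resistances in Ω):
  Node 1: (V_1 - 24)/130 + (V_1 - 0)/11 = 0
Collecting terms: 0.0986 × V_1 = 0.1846  =>  V_1 = 1.872 V
Power in each resistor, P = (ΔV)²/R:
  P_R1 = (24 - 1.872)²/130 = 3.766 W
  P_R2 = (1.872 - 0)²/11 = 0.3187 W
P_total = P_R1 + P_R2 = 4.085 W

Final answer: 4.085 W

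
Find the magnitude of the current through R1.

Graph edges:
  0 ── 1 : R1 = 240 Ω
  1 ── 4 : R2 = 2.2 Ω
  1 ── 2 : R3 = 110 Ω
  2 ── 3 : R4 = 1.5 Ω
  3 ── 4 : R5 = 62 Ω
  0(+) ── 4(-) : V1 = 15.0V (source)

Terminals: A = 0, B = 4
Nodal analysis, taking node 4 as the 0 V reference.
Source V1 fixes V_0 = 15 V.
KCL at each unknown node (sum of currents leaving = 0; resistances in Ω):
  Node 1: (V_1 - 15)/240 + (V_1 - 0)/2.2 + (V_1 - V_2)/110 = 0
  Node 2: (V_2 - V_1)/110 + (V_2 - V_3)/1.5 = 0
  Node 3: (V_3 - V_2)/1.5 + (V_3 - 0)/62 = 0
Collecting terms (coefficients in siemens):
  0.4678·V_1 - 0.009091·V_2 = 0.0625
  0.6758·V_2 - 0.009091·V_1 - 0.6667·V_3 = 0
  0.6828·V_3 - 0.6667·V_2 = 0
Solving these 3 simultaneous equations (Gaussian elimination) gives:
  V_1 = 0.1346 V, V_2 = 0.04925 V, V_3 = 0.04808 V
I_R1 = (V_0 - V_1)/R1 = (15 - 0.1346)/240 = 0.06194 A
|I_R1| = 0.06194 A

Final answer: |I_R1| = 0.06194 A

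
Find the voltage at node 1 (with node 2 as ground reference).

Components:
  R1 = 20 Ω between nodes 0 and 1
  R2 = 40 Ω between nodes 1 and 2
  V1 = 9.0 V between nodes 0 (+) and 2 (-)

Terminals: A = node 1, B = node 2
Nodal analysis, taking node 2 as the 0 V reference.
Source V1 fixes V_0 = 9 V.
KCL at each unknown node (sum of currents leaving = 0; resistances in Ω):
  Node 1: (V_1 - 9)/20 + (V_1 - 0)/40 = 0
Collecting terms: 0.075 × V_1 = 0.45  =>  V_1 = 6 V
The requested potential is V_1 = 6 V.

Final answer: V_1 = 6 V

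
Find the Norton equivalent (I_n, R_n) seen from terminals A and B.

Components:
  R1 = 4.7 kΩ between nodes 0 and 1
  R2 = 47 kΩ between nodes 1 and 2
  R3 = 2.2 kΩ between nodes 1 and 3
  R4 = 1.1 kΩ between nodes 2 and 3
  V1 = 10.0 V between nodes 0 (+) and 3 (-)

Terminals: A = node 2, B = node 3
Find the Thévenin equivalent first; then I_n = V_th/R_th and R_n = R_th.
Step 1 — V_th is the open-circuit voltage V_A - V_B (nothing connected across the terminals).
Nodal analysis, taking node 3 as the 0 V reference.
Source V1 fixes V_0 = 10 V.
KCL at each unknown node (sum of currents leaving = 0; resistances in Ω):
  Node 1: (V_1 - 10)/4700 + (V_1 - V_2)/47000 + (V_1 - 0)/2200 = 0
  Node 2: (V_2 - V_1)/47000 + (V_2 - 0)/1100 = 0
Collecting terms (coefficients in siemens):
  0.0006886·V_1 - 0.00002128·V_2 = 0.002128
  0.0009304·V_2 - 0.00002128·V_1 = 0
Determinant D = (0.0006886)(0.0009304) - (-0.00002128)(-0.00002128) = 0.0000006402
V_1 = [(0.002128)(0.0009304) - (-0.00002128)(0)]/D = 3.092 V
V_2 = [(0.0006886)(0) - (0.002128)(-0.00002128)]/D = 0.07071 V
V_th = V_2 - V_3 = 0.07071 - 0 = 0.07071 V
Step 2 — R_th: zero the source — replace V1 by a short circuit (node 3 merges into node 0) — and find the resistance seen between A (node 2) and B (node 0).
Reduce the network between node 2 (A) and node 0 (B) by series/parallel combination:
  Rp1 = R1 ‖ R3 (parallel, both between nodes 0 and 1) = 1/(1/4700 + 1/2200) = 1499 Ω
  Rs1 = R2 + Rp1 (series, joined only at node 1) = 47000 + 1499 = 48500 Ω
  Rp2 = R4 ‖ Rs1 (parallel, both between nodes 0 and 2) = 1/(1/1100 + 1/48500) = 1076 Ω
R_th = 1.076 kΩ
I_n = V_th/R_th = 0.07071/1076 = 0.00006574 A, and R_n = R_th = 1.076 kΩ

Final answer: I_n = 6.574e-05 A, R_n = 1.076 kΩ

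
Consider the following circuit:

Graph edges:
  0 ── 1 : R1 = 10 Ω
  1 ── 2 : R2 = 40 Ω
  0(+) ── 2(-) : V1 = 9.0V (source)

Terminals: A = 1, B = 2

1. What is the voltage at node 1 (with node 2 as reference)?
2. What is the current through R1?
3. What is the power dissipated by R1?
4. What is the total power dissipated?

Nodal analysis, taking node 2 as the 0 V reference.
Source V1 fixes V_0 = 9 V.
KCL at each unknown node (sum of currents leaving = 0; resistances in Ω):
  Node 1: (V_1 - 9)/10 + (V_1 - 0)/40 = 0
Collecting terms: 0.125 × V_1 = 0.9  =>  V_1 = 7.2 V
Part 1:
  Read off the nodal solution: V_1 = 7.2 V
Part 2:
  I_R1 = (V_0 - V_1)/R1 = (9 - 7.2)/10 = 0.18 A
  Magnitude: I_R1 = 0.18 A
Part 3:
  I_R1 = (V_0 - V_1)/R1 = (9 - 7.2)/10 = 0.18 A
  P_R1 = I_R1² × R1 = (0.18)² × 10 = 0.324 W
Part 4:
  Power in each resistor, P = (ΔV)²/R:
    P_R1 = (9 - 7.2)²/10 = 0.324 W
    P_R2 = (7.2 - 0)²/40 = 1.296 W
  P_total = P_R1 + P_R2 = 1.62 W

Final answers:
1. V_1 = 7.2 V
2. I_R1 = 0.18 A
3. P_R1 = 0.324 W
4. P_total = 1.62 W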